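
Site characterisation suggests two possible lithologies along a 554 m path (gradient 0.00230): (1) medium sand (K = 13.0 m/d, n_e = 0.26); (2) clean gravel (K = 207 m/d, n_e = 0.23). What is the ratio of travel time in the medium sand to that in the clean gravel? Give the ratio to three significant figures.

18.0

Unit 1 (medium sand): v = 13.0×0.0023/0.26 = 0.1150 m/d, t = 554/0.1150 = 4817 d
Unit 2 (clean gravel): v = 207×0.0023/0.23 = 2.070 m/d, t = 554/2.070 = 267.6 d
t(medium sand) / t(clean gravel) = 4817/267.6 = 18.0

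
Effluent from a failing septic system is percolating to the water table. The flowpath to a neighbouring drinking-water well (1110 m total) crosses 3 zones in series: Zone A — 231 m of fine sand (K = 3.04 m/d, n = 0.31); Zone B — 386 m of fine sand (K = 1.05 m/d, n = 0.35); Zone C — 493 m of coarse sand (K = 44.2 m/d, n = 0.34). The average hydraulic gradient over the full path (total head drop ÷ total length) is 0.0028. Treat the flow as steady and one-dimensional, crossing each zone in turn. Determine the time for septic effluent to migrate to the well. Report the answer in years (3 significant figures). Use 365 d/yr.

150 years

Continuity: the same q passes through each zone, so ΔH = q·Σ(L_j/K_j) — the zones act as resistances in series.
Σ(L/K) = 231/3.04 + 386/1.05 + 493/44.2 = 75.99 + 367.6 + 11.15 = 454.8 d
K_eq = L_total / Σ(L/K) = 1110 / 454.8 = 2.441 m/d
q = K_eq · i = 2.441 × 0.0028 = 0.006834 m/d (same in every zone)
Zone A: v = q/n = 0.006834/0.31 = 0.02205 m/d → t_A = 231/0.02205 = 10480 d
Zone B: v = q/n = 0.006834/0.35 = 0.01953 m/d → t_B = 386/0.01953 = 19770 d
Zone C: v = q/n = 0.006834/0.34 = 0.02010 m/d → t_C = 493/0.02010 = 24530 d
Total t = 10480 + 19770 + 24530 = 54770 d
   = 54770 / 365 = 150 yr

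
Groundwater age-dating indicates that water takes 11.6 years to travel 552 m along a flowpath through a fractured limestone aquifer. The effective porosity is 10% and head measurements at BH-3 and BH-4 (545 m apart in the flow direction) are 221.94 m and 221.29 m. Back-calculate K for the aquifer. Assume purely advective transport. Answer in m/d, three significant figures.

Hydraulic gradient i = (221.94 − 221.29) / 545 = 0.65 / 545 = 0.001193
t = 11.6 years = 4234 d
v = L / t = 552 / 4234 = 0.1304 m/d
K = v · n / i = 0.1304 × 0.10 / 0.001193 = 10.9 m/d

10.9 m/d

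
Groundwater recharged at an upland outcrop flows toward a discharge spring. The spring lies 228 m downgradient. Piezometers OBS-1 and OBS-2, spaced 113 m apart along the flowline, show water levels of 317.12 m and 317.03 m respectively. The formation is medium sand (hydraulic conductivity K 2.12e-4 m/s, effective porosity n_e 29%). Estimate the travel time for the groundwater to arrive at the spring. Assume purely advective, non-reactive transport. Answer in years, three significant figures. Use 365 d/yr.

Hydraulic gradient i = (317.12 − 317.03) / 113 = 0.09 / 113 = 7.965e-4
K = 2.12e-4 m/s × 86400 s/d = 18.32 m/d
Specific discharge q = 18.32 × 7.965e-4 = 0.01459 m/d
v_s = q/n_e = 0.01459/0.29 = 0.05031 m/d
t = L / v = 228 / 0.05031 = 4532 d
   = 4532 / 365 = 12.4 yr

12.4 years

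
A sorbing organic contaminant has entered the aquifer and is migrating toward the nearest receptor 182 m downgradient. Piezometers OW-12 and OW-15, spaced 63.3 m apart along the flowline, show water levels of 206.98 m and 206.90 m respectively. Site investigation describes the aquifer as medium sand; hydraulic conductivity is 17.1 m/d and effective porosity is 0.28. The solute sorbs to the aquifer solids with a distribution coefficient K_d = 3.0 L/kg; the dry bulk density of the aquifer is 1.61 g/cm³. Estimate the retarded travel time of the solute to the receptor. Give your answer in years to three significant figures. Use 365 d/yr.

Hydraulic gradient i = (206.98 − 206.90) / 63.3 = 0.08 / 63.3 = 0.001264
Darcy flux q = K·i = 17.1 × 0.001264 = 0.02161 m/d
v = Ki/n = 17.1·0.001264/0.28 = 0.07718 m/d
Retardation R = 1 + ρ_b·K_d/n = 1 + 1.61×3.0/0.28 = 18.25
Contaminant velocity v_c = v/R = 0.07718/18.25 = 0.004229 m/d
t = L/v_c = 182/0.004229 = 43030 d
   = 43030/365 = 118 yr

118 years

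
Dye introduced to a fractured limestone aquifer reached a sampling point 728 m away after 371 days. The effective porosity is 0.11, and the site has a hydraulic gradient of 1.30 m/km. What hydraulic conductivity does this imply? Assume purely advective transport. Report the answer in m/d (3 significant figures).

166 m/d

v = L / t = 728 / 371 = 1.962 m/d
K = v · n / i = 1.962 × 0.11 / 0.0013 = 166 m/d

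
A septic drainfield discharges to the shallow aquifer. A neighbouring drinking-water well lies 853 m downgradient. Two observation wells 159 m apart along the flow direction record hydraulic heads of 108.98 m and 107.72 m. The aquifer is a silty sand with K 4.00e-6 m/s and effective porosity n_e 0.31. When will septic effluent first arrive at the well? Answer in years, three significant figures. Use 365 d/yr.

Hydraulic gradient i = (108.98 − 107.72) / 159 = 1.26 / 159 = 0.007925
K = 4.00e-6 m/s × 86400 s/d = 0.3456 m/d
Specific discharge q = 0.3456 × 0.007925 = 0.002739 m/d
v_s = q/n_e = 0.002739/0.31 = 0.008835 m/d
t = L / v = 853 / 0.008835 = 96550 d
   = 96550 / 365 = 265 yr

265 years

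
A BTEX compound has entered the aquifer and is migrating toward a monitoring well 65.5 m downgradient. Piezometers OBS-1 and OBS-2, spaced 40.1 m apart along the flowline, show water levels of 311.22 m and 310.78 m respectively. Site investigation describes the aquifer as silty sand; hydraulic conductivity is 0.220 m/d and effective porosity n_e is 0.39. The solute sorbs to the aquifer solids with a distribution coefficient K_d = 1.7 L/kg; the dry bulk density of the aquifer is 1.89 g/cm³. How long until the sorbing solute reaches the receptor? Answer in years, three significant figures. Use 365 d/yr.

Hydraulic gradient i = (311.22 − 310.78) / 40.1 = 0.44 / 40.1 = 0.01097
q = Ki = 0.220 × 0.01097 = 0.002414 m/d
Average linear velocity = 0.002414 / 0.39 = 0.006190 m/d
Retardation R = 1 + ρ_b·K_d/n = 1 + 1.89×1.7/0.39 = 9.238
Contaminant velocity v_c = v/R = 0.006190/9.238 = 6.700e-4 m/d
t = L/v_c = 65.5/6.700e-4 = 97760 d
   = 97760/365 = 268 yr

268 years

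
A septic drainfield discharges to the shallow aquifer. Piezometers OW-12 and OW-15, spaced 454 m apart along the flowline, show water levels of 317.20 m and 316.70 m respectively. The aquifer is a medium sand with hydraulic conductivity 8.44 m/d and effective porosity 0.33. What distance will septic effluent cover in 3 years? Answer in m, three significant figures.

Hydraulic gradient i = (317.20 − 316.70) / 454 = 0.50 / 454 = 0.001101
Darcy flux q = K·i = 8.44 × 0.001101 = 0.009295 m/d
Average linear velocity = 0.009295 / 0.33 = 0.02817 m/d
T = 3 yr × 365 = 1095 d
L = v × T = 0.02817 × 1095 = 30.84 m

30.8 m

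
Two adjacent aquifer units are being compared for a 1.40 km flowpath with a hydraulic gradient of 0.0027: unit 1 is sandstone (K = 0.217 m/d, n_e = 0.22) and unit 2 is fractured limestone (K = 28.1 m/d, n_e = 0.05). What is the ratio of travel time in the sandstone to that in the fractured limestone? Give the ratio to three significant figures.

570

Unit 1 (sandstone): v = 0.217×0.0027/0.22 = 0.002663 m/d, t = 1400/0.002663 = 525700 d
Unit 2 (fractured limestone): v = 28.1×0.0027/0.05 = 1.517 m/d, t = 1400/1.517 = 922.6 d
t(sandstone) / t(fractured limestone) = 525700/922.6 = 570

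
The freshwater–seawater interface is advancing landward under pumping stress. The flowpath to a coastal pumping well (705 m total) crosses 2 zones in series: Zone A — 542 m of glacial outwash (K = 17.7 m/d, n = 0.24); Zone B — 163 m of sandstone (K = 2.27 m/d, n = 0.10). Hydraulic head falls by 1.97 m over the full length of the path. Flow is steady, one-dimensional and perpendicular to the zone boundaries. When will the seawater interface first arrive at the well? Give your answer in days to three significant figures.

Steady 1-D flow in series ⇒ the Darcy flux q is identical in every zone and the zone head losses add (resistances L/K in series).
Σ(L/K) = 542/17.7 + 163/2.27 = 30.62 + 71.81 = 102.4 d
q = ΔH / Σ(L/K) = 1.97 / 102.4 = 0.01923 m/d (same in every zone)
Zone A: v = q/n = 0.01923/0.24 = 0.08014 m/d → t_A = 542/0.08014 = 6763 d
Zone B: v = q/n = 0.01923/0.10 = 0.1923 m/d → t_B = 163/0.1923 = 847.5 d
Total t = 6763 + 847.5 = 7611 d

7610 days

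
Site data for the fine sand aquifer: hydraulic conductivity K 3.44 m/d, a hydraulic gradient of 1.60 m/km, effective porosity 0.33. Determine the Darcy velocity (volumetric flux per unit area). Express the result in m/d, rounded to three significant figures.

Darcy flux q = K·i = 3.44 × 0.0016 = 0.005504 m/d

0.00550 m/d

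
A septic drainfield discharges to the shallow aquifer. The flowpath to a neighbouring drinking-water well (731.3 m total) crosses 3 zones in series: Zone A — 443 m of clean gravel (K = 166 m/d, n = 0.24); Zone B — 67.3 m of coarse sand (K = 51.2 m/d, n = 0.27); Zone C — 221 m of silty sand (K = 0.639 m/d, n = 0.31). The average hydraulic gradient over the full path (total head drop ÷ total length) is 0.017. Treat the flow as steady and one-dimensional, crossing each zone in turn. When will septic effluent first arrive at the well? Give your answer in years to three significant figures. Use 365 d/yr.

Continuity: the same q passes through each zone, so ΔH = q·Σ(L_j/K_j) — the zones act as resistances in series.
Σ(L/K) = 443/166 + 67.3/51.2 + 221/0.639 = 2.669 + 1.314 + 345.9 = 349.8 d
K_eq = L_total / Σ(L/K) = 731.3 / 349.8 = 2.090 m/d
q = K_eq · i = 2.090 × 0.017 = 0.03554 m/d (same in every zone)
Zone A: v = q/n = 0.03554/0.24 = 0.1481 m/d → t_A = 443/0.1481 = 2992 d
Zone B: v = q/n = 0.03554/0.27 = 0.1316 m/d → t_B = 67.3/0.1316 = 511.3 d
Zone C: v = q/n = 0.03554/0.31 = 0.1146 m/d → t_C = 221/0.1146 = 1928 d
Total t = 2992 + 511.3 + 1928 = 5431 d
   = 5431 / 365 = 14.9 yr

14.9 years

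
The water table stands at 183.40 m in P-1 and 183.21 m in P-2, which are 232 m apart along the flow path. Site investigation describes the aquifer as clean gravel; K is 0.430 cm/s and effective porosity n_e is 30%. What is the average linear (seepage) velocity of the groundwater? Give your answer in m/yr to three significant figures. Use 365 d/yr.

Hydraulic gradient i = (183.40 − 183.21) / 232 = 0.19 / 232 = 8.190e-4
K = 0.430 cm/s × 864 = 371.5 m/d
Specific discharge q = 371.5 × 8.190e-4 = 0.3043 m/d
v = Ki/n = 371.5·8.190e-4/0.30 = 1.014 m/d
   = 1.014 × 365 = 370 m/yr

370 m/yr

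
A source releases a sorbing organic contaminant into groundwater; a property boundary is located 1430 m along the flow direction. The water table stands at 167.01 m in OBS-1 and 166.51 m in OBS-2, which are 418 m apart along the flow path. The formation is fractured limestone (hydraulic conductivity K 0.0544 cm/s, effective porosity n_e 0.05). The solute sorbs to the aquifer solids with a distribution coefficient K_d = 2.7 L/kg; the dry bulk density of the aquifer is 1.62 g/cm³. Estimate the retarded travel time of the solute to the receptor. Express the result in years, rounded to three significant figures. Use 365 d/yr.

308 years

Hydraulic gradient i = (167.01 − 166.51) / 418 = 0.50 / 418 = 0.001196
K = 0.0544 cm/s × 864 = 47.00 m/d
q = Ki = 47.00 × 0.001196 = 0.05622 m/d
v = Ki/n = 47.00·0.001196/0.05 = 1.124 m/d
Retardation R = 1 + ρ_b·K_d/n = 1 + 1.62×2.7/0.05 = 88.48
Contaminant velocity v_c = v/R = 1.124/88.48 = 0.01271 m/d
t = L/v_c = 1430/0.01271 = 112500 d
   = 112500/365 = 308 yr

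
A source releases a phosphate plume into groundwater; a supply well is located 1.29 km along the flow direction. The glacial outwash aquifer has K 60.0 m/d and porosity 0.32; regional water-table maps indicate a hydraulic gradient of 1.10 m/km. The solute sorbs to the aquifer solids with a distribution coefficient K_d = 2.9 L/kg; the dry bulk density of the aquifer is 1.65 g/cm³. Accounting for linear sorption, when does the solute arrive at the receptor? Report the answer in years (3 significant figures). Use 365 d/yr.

Darcy flux q = K·i = 60.0 × 0.0011 = 0.06600 m/d
v_s = q/n_e = 0.06600/0.32 = 0.2063 m/d
Retardation R = 1 + ρ_b·K_d/n = 1 + 1.65×2.9/0.32 = 15.95
Contaminant velocity v_c = v/R = 0.2063/15.95 = 0.01293 m/d
L = 1.29 km = 1290 m
t = L/v_c = 1290/0.01293 = 99780 d
   = 99780/365 = 273 yr

273 years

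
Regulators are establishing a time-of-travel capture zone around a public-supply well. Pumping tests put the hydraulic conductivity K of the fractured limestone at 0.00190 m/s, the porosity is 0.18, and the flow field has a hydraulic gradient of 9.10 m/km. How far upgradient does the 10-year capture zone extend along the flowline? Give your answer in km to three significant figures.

K = 0.00190 m/s × 86400 s/d = 164.2 m/d
Specific discharge q = 164.2 × 0.0091 = 1.494 m/d
v_s = q/n_e = 1.494/0.18 = 8.299 m/d
T = 10 yr × 365 = 3650 d
L = v × T = 8.299 × 3650 = 30290 m
   = 30.3 km

30.3 km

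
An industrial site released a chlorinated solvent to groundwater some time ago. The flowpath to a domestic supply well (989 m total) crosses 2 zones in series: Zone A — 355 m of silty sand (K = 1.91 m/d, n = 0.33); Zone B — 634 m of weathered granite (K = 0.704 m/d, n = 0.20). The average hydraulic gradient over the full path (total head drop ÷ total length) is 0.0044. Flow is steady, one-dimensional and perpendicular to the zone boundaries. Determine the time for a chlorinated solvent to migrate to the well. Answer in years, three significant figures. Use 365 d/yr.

For zones in series the flux q is common to all zones; the equivalent conductivity is the harmonic (thickness-weighted) mean, K_eq = L_total / Σ(L_j/K_j).
Σ(L/K) = 355/1.91 + 634/0.704 = 185.9 + 900.6 = 1086 d
K_eq = L_total / Σ(L/K) = 989 / 1086 = 0.9103 m/d
q = K_eq · i = 0.9103 × 0.0044 = 0.004005 m/d (same in every zone)
Zone A: v = q/n = 0.004005/0.33 = 0.01214 m/d → t_A = 355/0.01214 = 29250 d
Zone B: v = q/n = 0.004005/0.20 = 0.02003 m/d → t_B = 634/0.02003 = 31660 d
Total t = 29250 + 31660 = 60910 d
   = 60910 / 365 = 167 yr

167 years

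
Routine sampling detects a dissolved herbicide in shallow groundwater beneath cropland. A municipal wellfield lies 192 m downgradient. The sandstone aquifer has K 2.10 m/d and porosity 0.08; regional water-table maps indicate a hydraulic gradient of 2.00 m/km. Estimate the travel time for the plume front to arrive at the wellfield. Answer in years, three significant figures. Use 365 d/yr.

10.0 years

Specific discharge q = 2.10 × 0.0020 = 0.004200 m/d
Seepage velocity v = q / n = 0.004200 / 0.08 = 0.05250 m/d
t = L / v = 192 / 0.05250 = 3657 d
   = 3657 / 365 = 10.0 yr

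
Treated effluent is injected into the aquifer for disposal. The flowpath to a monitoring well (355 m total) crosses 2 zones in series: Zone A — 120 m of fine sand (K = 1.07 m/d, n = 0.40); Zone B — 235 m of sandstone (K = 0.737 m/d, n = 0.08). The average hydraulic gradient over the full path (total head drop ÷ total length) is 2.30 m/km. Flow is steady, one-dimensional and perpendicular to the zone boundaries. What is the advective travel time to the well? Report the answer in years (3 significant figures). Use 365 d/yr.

Steady 1-D flow in series ⇒ the Darcy flux q is identical in every zone and the zone head losses add (resistances L/K in series).
Σ(L/K) = 120/1.07 + 235/0.737 = 112.1 + 318.9 = 431.0 d
K_eq = L_total / Σ(L/K) = 355 / 431.0 = 0.8236 m/d
q = K_eq · i = 0.8236 × 0.0023 = 0.001894 m/d (same in every zone)
Zone A: v = q/n = 0.001894/0.40 = 0.004736 m/d → t_A = 120/0.004736 = 25340 d
Zone B: v = q/n = 0.001894/0.08 = 0.02368 m/d → t_B = 235/0.02368 = 9924 d
Total t = 25340 + 9924 = 35260 d
   = 35260 / 365 = 96.6 yr

96.6 years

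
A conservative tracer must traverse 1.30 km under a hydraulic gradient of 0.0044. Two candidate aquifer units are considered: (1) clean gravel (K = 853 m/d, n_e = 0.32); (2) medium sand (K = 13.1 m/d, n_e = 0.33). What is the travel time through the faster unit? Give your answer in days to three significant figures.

Unit 1 (clean gravel): v = 853×0.0044/0.32 = 11.73 m/d, t = 1300/11.73 = 110.8 d
Unit 2 (medium sand): v = 13.1×0.0044/0.33 = 0.1747 m/d, t = 1300/0.1747 = 7443 d
Faster unit: t = 111 d

111 days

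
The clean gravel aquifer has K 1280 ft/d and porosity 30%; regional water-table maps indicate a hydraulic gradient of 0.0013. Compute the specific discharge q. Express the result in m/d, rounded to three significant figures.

0.507 m/d

K = 1280 ft/d × 0.3048 = 390.1 m/d
Darcy flux q = K·i = 390.1 × 0.0013 = 0.5072 m/d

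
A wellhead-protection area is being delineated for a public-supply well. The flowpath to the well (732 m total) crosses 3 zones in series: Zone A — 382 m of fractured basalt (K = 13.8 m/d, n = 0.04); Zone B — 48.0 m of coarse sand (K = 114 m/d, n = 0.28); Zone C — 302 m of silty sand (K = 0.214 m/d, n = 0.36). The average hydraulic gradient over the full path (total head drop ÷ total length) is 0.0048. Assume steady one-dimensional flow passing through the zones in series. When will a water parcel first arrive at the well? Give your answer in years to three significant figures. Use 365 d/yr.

Continuity: the same q passes through each zone, so ΔH = q·Σ(L_j/K_j) — the zones act as resistances in series.
Σ(L/K) = 382/13.8 + 48.0/114 + 302/0.214 = 27.68 + 0.4211 + 1411 = 1439 d
K_eq = L_total / Σ(L/K) = 732 / 1439 = 0.5086 m/d
q = K_eq · i = 0.5086 × 0.0048 = 0.002441 m/d (same in every zone)
Zone A: v = q/n = 0.002441/0.04 = 0.06103 m/d → t_A = 382/0.06103 = 6259 d
Zone B: v = q/n = 0.002441/0.28 = 0.008718 m/d → t_B = 48.0/0.008718 = 5506 d
Zone C: v = q/n = 0.002441/0.36 = 0.006781 m/d → t_C = 302/0.006781 = 44540 d
Total t = 6259 + 5506 + 44540 = 56300 d
   = 56300 / 365 = 154 yr

154 years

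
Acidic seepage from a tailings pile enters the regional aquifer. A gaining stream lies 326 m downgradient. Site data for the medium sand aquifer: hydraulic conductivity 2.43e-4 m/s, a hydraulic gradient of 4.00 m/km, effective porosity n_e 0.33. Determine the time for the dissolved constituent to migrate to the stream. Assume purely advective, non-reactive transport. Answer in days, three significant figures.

1280 days

K = 2.43e-4 m/s × 86400 s/d = 21.00 m/d
Specific discharge q = 21.00 × 0.0040 = 0.08398 m/d
Average linear velocity = 0.08398 / 0.33 = 0.2545 m/d
t = L / v = 326 / 0.2545 = 1281 d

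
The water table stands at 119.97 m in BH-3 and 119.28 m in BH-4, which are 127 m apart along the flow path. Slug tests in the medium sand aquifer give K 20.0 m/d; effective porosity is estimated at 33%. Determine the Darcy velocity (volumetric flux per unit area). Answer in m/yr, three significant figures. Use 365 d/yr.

39.7 m/yr

Hydraulic gradient i = (119.97 − 119.28) / 127 = 0.69 / 127 = 0.005433
Specific discharge q = 20.0 × 0.005433 = 0.1087 m/d
   = 0.1087 × 365 = 39.7 m/yr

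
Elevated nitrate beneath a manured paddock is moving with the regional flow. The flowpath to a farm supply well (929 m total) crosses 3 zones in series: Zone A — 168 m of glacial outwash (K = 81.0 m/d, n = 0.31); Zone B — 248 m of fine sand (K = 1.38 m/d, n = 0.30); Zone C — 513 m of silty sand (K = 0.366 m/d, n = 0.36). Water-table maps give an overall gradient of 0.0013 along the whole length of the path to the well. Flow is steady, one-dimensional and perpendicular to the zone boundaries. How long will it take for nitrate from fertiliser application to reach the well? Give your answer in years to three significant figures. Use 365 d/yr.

For zones in series the flux q is common to all zones; the equivalent conductivity is the harmonic (thickness-weighted) mean, K_eq = L_total / Σ(L_j/K_j).
Σ(L/K) = 168/81.0 + 248/1.38 + 513/0.366 = 2.074 + 179.7 + 1402 = 1583 d
K_eq = L_total / Σ(L/K) = 929 / 1583 = 0.5867 m/d
q = K_eq · i = 0.5867 × 0.0013 = 7.627e-4 m/d (same in every zone)
Zone A: v = q/n = 7.627e-4/0.31 = 0.002460 m/d → t_A = 168/0.002460 = 68280 d
Zone B: v = q/n = 7.627e-4/0.30 = 0.002542 m/d → t_B = 248/0.002542 = 97550 d
Zone C: v = q/n = 7.627e-4/0.36 = 0.002119 m/d → t_C = 513/0.002119 = 242100 d
Total t = 68280 + 97550 + 242100 = 408000 d
   = 408000 / 365 = 1120 yr

1120 years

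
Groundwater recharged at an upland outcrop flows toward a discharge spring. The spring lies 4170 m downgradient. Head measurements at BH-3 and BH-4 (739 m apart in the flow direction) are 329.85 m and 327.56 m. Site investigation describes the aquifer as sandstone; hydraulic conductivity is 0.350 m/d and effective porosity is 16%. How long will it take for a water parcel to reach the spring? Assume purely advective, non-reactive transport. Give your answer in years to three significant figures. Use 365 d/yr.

1690 years

Hydraulic gradient i = (329.85 − 327.56) / 739 = 2.29 / 739 = 0.003099
Darcy flux q = K·i = 0.350 × 0.003099 = 0.001085 m/d
Seepage velocity v = q / n = 0.001085 / 0.16 = 0.006779 m/d
t = L / v = 4170 / 0.006779 = 615200 d
   = 615200 / 365 = 1690 yr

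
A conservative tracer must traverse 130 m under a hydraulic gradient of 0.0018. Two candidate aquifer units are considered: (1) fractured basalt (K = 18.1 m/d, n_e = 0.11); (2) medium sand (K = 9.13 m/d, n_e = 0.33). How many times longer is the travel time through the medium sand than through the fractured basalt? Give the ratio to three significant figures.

Unit 1 (fractured basalt): v = 18.1×0.0018/0.11 = 0.2962 m/d, t = 130/0.2962 = 438.9 d
Unit 2 (medium sand): v = 9.13×0.0018/0.33 = 0.04980 m/d, t = 130/0.04980 = 2610 d
t(medium sand) / t(fractured basalt) = 2610/438.9 = 5.95

5.95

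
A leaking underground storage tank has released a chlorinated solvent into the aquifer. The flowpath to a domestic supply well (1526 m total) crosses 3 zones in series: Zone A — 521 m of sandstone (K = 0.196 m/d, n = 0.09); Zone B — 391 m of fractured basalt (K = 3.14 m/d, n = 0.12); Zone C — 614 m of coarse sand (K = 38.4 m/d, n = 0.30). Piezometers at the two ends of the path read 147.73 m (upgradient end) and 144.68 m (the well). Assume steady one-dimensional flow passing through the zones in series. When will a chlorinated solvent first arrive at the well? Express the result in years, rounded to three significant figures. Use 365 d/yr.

Total head drop ΔH = 147.73 − 144.68 = 3.05 m
Continuity: the same q passes through each zone, so ΔH = q·Σ(L_j/K_j) — the zones act as resistances in series.
Σ(L/K) = 521/0.196 + 391/3.14 + 614/38.4 = 2658 + 124.5 + 15.99 = 2799 d
q = ΔH / Σ(L/K) = 3.05 / 2799 = 0.001090 m/d (same in every zone)
Zone A: v = q/n = 0.001090/0.09 = 0.01211 m/d → t_A = 521/0.01211 = 43030 d
Zone B: v = q/n = 0.001090/0.12 = 0.009082 m/d → t_B = 391/0.009082 = 43050 d
Zone C: v = q/n = 0.001090/0.30 = 0.003633 m/d → t_C = 614/0.003633 = 169000 d
Total t = 43030 + 43050 + 169000 = 255100 d
   = 255100 / 365 = 699 yr

699 years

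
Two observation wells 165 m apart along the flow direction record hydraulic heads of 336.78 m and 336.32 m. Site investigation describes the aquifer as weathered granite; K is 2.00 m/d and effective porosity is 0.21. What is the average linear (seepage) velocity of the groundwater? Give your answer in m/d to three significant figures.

Hydraulic gradient i = (336.78 − 336.32) / 165 = 0.46 / 165 = 0.002788
q = Ki = 2.00 × 0.002788 = 0.005576 m/d
Seepage velocity v = q / n = 0.005576 / 0.21 = 0.02655 m/d

0.0266 m/d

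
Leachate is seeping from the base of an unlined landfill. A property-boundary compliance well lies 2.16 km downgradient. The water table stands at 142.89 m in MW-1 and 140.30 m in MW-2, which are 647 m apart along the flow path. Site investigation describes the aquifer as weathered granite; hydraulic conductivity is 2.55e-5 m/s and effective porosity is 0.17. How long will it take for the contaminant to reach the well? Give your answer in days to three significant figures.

41600 days

Hydraulic gradient i = (142.89 − 140.30) / 647 = 2.59 / 647 = 0.004003
K = 2.55e-5 m/s × 86400 s/d = 2.203 m/d
Darcy flux q = K·i = 2.203 × 0.004003 = 0.008820 m/d
Seepage velocity v = q / n = 0.008820 / 0.17 = 0.05188 m/d
L = 2.16 km = 2160 m
t = L / v = 2160 / 0.05188 = 41630 d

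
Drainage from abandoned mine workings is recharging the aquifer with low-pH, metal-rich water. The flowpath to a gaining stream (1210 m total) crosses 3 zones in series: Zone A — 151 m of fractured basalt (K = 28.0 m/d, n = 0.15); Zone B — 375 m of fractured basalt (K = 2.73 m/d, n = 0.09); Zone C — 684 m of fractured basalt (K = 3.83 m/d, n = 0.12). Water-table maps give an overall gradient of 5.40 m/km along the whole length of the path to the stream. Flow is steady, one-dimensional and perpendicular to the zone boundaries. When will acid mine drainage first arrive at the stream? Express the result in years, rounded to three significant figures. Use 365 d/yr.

18.7 years

Steady 1-D flow in series ⇒ the Darcy flux q is identical in every zone and the zone head losses add (resistances L/K in series).
Σ(L/K) = 151/28.0 + 375/2.73 + 684/3.83 = 5.393 + 137.4 + 178.6 = 321.3 d
K_eq = L_total / Σ(L/K) = 1210 / 321.3 = 3.765 m/d
q = K_eq · i = 3.765 × 0.0054 = 0.02033 m/d (same in every zone)
Zone A: v = q/n = 0.02033/0.15 = 0.1356 m/d → t_A = 151/0.1356 = 1114 d
Zone B: v = q/n = 0.02033/0.09 = 0.2259 m/d → t_B = 375/0.2259 = 1660 d
Zone C: v = q/n = 0.02033/0.12 = 0.1694 m/d → t_C = 684/0.1694 = 4037 d
Total t = 1114 + 1660 + 4037 = 6811 d
   = 6811 / 365 = 18.7 yr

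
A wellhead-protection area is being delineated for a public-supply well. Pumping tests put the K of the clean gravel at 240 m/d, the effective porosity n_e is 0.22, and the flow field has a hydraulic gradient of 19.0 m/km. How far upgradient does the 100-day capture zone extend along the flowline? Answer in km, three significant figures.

Darcy flux q = K·i = 240 × 0.019 = 4.560 m/d
Average linear velocity = 4.560 / 0.22 = 20.73 m/d
L = v × T = 20.73 × 100 = 2073 m
   = 2.07 km

2.07 km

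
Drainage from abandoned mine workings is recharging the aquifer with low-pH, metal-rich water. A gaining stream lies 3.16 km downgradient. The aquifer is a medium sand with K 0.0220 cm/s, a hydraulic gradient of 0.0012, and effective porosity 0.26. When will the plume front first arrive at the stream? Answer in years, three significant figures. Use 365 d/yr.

K = 0.0220 cm/s × 864 = 19.01 m/d
Darcy flux q = K·i = 19.01 × 0.0012 = 0.02281 m/d
Seepage velocity v = q / n = 0.02281 / 0.26 = 0.08773 m/d
L = 3.16 km = 3160 m
t = L / v = 3160 / 0.08773 = 36020 d
   = 36020 / 365 = 98.7 yr

98.7 years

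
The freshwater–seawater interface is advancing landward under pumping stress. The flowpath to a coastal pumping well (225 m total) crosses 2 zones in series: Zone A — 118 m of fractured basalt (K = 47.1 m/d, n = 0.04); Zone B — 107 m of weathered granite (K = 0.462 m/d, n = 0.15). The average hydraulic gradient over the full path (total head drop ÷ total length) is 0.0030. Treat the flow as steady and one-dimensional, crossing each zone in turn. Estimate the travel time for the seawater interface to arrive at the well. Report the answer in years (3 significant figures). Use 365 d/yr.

Steady 1-D flow in series ⇒ the Darcy flux q is identical in every zone and the zone head losses add (resistances L/K in series).
Σ(L/K) = 118/47.1 + 107/0.462 = 2.505 + 231.6 = 234.1 d
K_eq = L_total / Σ(L/K) = 225 / 234.1 = 0.9611 m/d
q = K_eq · i = 0.9611 × 0.0030 = 0.002883 m/d (same in every zone)
Zone A: v = q/n = 0.002883/0.04 = 0.07208 m/d → t_A = 118/0.07208 = 1637 d
Zone B: v = q/n = 0.002883/0.15 = 0.01922 m/d → t_B = 107/0.01922 = 5567 d
Total t = 1637 + 5567 = 7204 d
   = 7204 / 365 = 19.7 yr

19.7 years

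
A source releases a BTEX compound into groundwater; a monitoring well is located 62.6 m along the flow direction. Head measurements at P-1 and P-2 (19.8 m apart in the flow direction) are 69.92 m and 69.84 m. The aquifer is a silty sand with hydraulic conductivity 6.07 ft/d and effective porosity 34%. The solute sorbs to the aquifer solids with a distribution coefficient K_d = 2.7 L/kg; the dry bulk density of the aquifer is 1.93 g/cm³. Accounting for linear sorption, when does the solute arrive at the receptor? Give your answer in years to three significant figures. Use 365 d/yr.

127 years

Hydraulic gradient i = (69.92 − 69.84) / 19.8 = 0.08 / 19.8 = 0.004040
K = 6.07 ft/d × 0.3048 = 1.850 m/d
Darcy flux q = K·i = 1.850 × 0.004040 = 0.007475 m/d
v_s = q/n_e = 0.007475/0.34 = 0.02199 m/d
Retardation R = 1 + ρ_b·K_d/n = 1 + 1.93×2.7/0.34 = 16.33
Contaminant velocity v_c = v/R = 0.02199/16.33 = 0.001347 m/d
t = L/v_c = 62.6/0.001347 = 46490 d
   = 46490/365 = 127 yr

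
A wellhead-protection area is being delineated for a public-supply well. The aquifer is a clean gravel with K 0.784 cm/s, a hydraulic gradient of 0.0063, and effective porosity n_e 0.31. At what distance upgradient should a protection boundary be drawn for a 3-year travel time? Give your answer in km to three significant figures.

K = 0.784 cm/s × 864 = 677.4 m/d
Specific discharge q = 677.4 × 0.0063 = 4.267 m/d
v_s = q/n_e = 4.267/0.31 = 13.77 m/d
T = 3 yr × 365 = 1095 d
L = v × T = 13.77 × 1095 = 15070 m
   = 15.1 km

15.1 km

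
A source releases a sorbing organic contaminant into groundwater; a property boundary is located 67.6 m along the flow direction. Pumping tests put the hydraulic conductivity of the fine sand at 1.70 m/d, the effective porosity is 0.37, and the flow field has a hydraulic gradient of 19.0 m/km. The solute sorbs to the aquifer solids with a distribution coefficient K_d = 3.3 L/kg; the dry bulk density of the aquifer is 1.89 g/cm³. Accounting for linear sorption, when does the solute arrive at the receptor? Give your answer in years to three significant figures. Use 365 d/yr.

Specific discharge q = 1.70 × 0.019 = 0.03230 m/d
v_s = q/n_e = 0.03230/0.37 = 0.08730 m/d
Retardation R = 1 + ρ_b·K_d/n = 1 + 1.89×3.3/0.37 = 17.86
Contaminant velocity v_c = v/R = 0.08730/17.86 = 0.004889 m/d
t = L/v_c = 67.6/0.004889 = 13830 d
   = 13830/365 = 37.9 yr

37.9 years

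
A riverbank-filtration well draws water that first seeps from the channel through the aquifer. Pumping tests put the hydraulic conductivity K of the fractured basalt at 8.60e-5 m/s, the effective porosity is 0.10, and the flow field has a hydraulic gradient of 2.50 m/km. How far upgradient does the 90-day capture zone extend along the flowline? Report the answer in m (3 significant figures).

K = 8.60e-5 m/s × 86400 s/d = 7.430 m/d
Darcy flux q = K·i = 7.430 × 0.0025 = 0.01858 m/d
Average linear velocity = 0.01858 / 0.10 = 0.1858 m/d
L = v × T = 0.1858 × 90 = 16.72 m

16.7 m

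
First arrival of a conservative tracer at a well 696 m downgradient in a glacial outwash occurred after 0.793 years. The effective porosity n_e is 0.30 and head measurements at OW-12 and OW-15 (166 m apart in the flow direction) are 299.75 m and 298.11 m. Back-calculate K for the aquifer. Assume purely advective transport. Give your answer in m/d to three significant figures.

Hydraulic gradient i = (299.75 − 298.11) / 166 = 1.64 / 166 = 0.009880
t = 0.793 years = 289.4 d
v = L / t = 696 / 289.4 = 2.405 m/d
K = v · n / i = 2.405 × 0.30 / 0.009880 = 73.0 m/d

73.0 m/d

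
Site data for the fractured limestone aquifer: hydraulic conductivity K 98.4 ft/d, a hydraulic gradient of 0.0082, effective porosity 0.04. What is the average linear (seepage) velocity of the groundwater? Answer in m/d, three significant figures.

6.15 m/d

K = 98.4 ft/d × 0.3048 = 29.99 m/d
Darcy flux q = K·i = 29.99 × 0.0082 = 0.2459 m/d
v = Ki/n = 29.99·0.0082/0.04 = 6.148 m/d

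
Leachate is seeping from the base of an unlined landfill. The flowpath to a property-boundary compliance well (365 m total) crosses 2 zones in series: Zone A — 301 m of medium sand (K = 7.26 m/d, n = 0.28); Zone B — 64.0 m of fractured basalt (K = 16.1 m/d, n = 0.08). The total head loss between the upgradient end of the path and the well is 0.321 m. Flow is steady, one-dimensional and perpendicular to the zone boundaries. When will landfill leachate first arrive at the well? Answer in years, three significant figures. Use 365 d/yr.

Steady 1-D flow in series ⇒ the Darcy flux q is identical in every zone and the zone head losses add (resistances L/K in series).
Σ(L/K) = 301/7.26 + 64.0/16.1 = 41.46 + 3.975 = 45.44 d
q = ΔH / Σ(L/K) = 0.321 / 45.44 = 0.007065 m/d (same in every zone)
Zone A: v = q/n = 0.007065/0.28 = 0.02523 m/d → t_A = 301/0.02523 = 11930 d
Zone B: v = q/n = 0.007065/0.08 = 0.08831 m/d → t_B = 64.0/0.08831 = 724.7 d
Total t = 11930 + 724.7 = 12650 d
   = 12650 / 365 = 34.7 yr

34.7 years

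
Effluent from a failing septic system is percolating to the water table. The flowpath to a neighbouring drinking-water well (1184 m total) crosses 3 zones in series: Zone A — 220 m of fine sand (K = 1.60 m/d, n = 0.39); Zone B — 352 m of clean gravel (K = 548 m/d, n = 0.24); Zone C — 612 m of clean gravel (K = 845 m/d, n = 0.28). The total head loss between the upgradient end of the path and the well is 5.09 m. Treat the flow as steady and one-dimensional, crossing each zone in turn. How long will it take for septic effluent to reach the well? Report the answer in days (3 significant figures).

9320 days

Continuity: the same q passes through each zone, so ΔH = q·Σ(L_j/K_j) — the zones act as resistances in series.
Σ(L/K) = 220/1.60 + 352/548 + 612/845 = 137.5 + 0.6423 + 0.7243 = 138.9 d
q = ΔH / Σ(L/K) = 5.09 / 138.9 = 0.03665 m/d (same in every zone)
Zone A: v = q/n = 0.03665/0.39 = 0.09398 m/d → t_A = 220/0.09398 = 2341 d
Zone B: v = q/n = 0.03665/0.24 = 0.1527 m/d → t_B = 352/0.1527 = 2305 d
Zone C: v = q/n = 0.03665/0.28 = 0.1309 m/d → t_C = 612/0.1309 = 4675 d
Total t = 2341 + 2305 + 4675 = 9321 d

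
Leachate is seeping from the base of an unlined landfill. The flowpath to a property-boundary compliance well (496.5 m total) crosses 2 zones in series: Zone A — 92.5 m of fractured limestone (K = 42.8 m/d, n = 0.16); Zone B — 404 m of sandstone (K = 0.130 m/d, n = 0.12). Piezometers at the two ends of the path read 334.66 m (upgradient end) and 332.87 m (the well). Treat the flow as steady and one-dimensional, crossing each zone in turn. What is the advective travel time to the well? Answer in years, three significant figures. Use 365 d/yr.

301 years

Total head drop ΔH = 334.66 − 332.87 = 1.79 m
Steady 1-D flow in series ⇒ the Darcy flux q is identical in every zone and the zone head losses add (resistances L/K in series).
Σ(L/K) = 92.5/42.8 + 404/0.130 = 2.161 + 3108 = 3110 d
q = ΔH / Σ(L/K) = 1.79 / 3110 = 5.756e-4 m/d (same in every zone)
Zone A: v = q/n = 5.756e-4/0.16 = 0.003597 m/d → t_A = 92.5/0.003597 = 25710 d
Zone B: v = q/n = 5.756e-4/0.12 = 0.004797 m/d → t_B = 404/0.004797 = 84230 d
Total t = 25710 + 84230 = 109900 d
   = 109900 / 365 = 301 yr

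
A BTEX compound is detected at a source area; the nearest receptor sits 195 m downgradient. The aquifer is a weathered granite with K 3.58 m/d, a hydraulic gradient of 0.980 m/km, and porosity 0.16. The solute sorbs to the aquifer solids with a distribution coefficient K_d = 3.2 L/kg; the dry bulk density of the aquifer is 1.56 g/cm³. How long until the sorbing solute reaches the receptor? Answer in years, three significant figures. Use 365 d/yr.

785 years

q = Ki = 3.58 × 9.8e-4 = 0.003508 m/d
Seepage velocity v = q / n = 0.003508 / 0.16 = 0.02193 m/d
Retardation R = 1 + ρ_b·K_d/n = 1 + 1.56×3.2/0.16 = 32.20
Contaminant velocity v_c = v/R = 0.02193/32.20 = 6.810e-4 m/d
t = L/v_c = 195/6.810e-4 = 286400 d
   = 286400/365 = 785 yr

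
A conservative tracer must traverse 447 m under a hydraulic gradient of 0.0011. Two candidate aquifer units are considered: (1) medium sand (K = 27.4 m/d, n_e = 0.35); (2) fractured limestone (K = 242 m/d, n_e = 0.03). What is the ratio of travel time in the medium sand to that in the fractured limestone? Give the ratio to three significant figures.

103

Unit 1 (medium sand): v = 27.4×0.0011/0.35 = 0.08611 m/d, t = 447/0.08611 = 5191 d
Unit 2 (fractured limestone): v = 242×0.0011/0.03 = 8.873 m/d, t = 447/8.873 = 50.38 d
t(medium sand) / t(fractured limestone) = 5191/50.38 = 103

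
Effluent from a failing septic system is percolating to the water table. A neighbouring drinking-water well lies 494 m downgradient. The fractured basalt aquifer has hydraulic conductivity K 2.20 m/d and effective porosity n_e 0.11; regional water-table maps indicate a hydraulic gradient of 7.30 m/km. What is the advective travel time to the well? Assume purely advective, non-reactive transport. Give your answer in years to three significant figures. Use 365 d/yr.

9.27 years

Darcy flux q = K·i = 2.20 × 0.0073 = 0.01606 m/d
v_s = q/n_e = 0.01606/0.11 = 0.1460 m/d
t = L / v = 494 / 0.1460 = 3384 d
   = 3384 / 365 = 9.27 yr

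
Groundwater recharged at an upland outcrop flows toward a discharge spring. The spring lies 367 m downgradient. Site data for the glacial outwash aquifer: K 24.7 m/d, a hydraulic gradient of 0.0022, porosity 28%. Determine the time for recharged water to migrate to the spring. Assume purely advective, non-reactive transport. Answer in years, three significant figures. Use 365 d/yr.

5.18 years

Darcy flux q = K·i = 24.7 × 0.0022 = 0.05434 m/d
Seepage velocity v = q / n = 0.05434 / 0.28 = 0.1941 m/d
t = L / v = 367 / 0.1941 = 1891 d
   = 1891 / 365 = 5.18 yr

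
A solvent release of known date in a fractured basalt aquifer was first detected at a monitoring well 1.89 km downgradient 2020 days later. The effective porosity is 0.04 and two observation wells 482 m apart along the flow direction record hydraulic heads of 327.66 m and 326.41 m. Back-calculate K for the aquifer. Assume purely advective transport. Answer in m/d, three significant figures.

Hydraulic gradient i = (327.66 − 326.41) / 482 = 1.25 / 482 = 0.002593
L = 1.89 km = 1890 m
v = L / t = 1890 / 2020 = 0.9356 m/d
K = v · n / i = 0.9356 × 0.04 / 0.002593 = 14.4 m/d

14.4 m/d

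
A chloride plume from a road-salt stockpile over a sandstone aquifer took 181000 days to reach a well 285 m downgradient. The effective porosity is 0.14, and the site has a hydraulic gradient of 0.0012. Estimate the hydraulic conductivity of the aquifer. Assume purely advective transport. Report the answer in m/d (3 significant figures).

0.184 m/d

v = L / t = 285 / 181000 = 0.001575 m/d
K = v · n / i = 0.001575 × 0.14 / 0.0012 = 0.184 m/d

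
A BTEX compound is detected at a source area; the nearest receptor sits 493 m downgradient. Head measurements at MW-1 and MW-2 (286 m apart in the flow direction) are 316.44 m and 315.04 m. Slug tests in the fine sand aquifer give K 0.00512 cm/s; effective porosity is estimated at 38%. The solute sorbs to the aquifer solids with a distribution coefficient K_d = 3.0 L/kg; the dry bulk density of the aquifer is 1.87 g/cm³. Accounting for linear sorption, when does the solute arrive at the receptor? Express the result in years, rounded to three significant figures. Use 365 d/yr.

Hydraulic gradient i = (316.44 − 315.04) / 286 = 1.40 / 286 = 0.004895
K = 0.00512 cm/s × 864 = 4.424 m/d
q = Ki = 4.424 × 0.004895 = 0.02165 m/d
Average linear velocity = 0.02165 / 0.38 = 0.05699 m/d
Retardation R = 1 + ρ_b·K_d/n = 1 + 1.87×3.0/0.38 = 15.76
Contaminant velocity v_c = v/R = 0.05699/15.76 = 0.003615 m/d
t = L/v_c = 493/0.003615 = 136400 d
   = 136400/365 = 374 yr

374 years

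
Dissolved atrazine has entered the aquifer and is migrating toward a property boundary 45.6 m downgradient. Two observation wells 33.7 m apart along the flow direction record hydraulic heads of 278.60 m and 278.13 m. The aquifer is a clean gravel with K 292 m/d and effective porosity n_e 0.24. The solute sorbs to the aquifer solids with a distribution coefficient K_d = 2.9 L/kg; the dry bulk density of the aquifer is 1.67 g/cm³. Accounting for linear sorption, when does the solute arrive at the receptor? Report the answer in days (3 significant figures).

56.9 days

Hydraulic gradient i = (278.60 − 278.13) / 33.7 = 0.47 / 33.7 = 0.01395
Darcy flux q = K·i = 292 × 0.01395 = 4.072 m/d
Average linear velocity = 4.072 / 0.24 = 16.97 m/d
Retardation R = 1 + ρ_b·K_d/n = 1 + 1.67×2.9/0.24 = 21.18
Contaminant velocity v_c = v/R = 16.97/21.18 = 0.8012 m/d
t = L/v_c = 45.6/0.8012 = 56.92 d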